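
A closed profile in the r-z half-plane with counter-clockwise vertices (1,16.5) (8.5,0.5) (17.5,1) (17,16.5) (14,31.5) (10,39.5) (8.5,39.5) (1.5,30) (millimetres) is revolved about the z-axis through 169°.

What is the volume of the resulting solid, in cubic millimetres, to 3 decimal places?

Profile (r,z), 8 vertices: (1,16.5) (8.5,0.5) (17.5,1) (17,16.5) (14,31.5) (10,39.5) (8.5,39.5) (1.5,30)
edge 0: (1,16.5)→(8.5,0.5)  cross = 1·0.5 − 8.5·16.5 = -139.7500; (r_i+r_j)·cross = 9.5·-139.7500 = -1327.6250
edge 1: (8.5,0.5)→(17.5,1)  cross = 8.5·1 − 17.5·0.5 = -0.2500; (r_i+r_j)·cross = 26·-0.2500 = -6.5000
edge 2: (17.5,1)→(17,16.5)  cross = 17.5·16.5 − 17·1 = 271.7500; (r_i+r_j)·cross = 34.5·271.7500 = 9375.3750
edge 3: (17,16.5)→(14,31.5)  cross = 17·31.5 − 14·16.5 = 304.5000; (r_i+r_j)·cross = 31·304.5000 = 9439.5000
edge 4: (14,31.5)→(10,39.5)  cross = 14·39.5 − 10·31.5 = 238.0000; (r_i+r_j)·cross = 24·238.0000 = 5712.0000
edge 5: (10,39.5)→(8.5,39.5)  cross = 10·39.5 − 8.5·39.5 = 59.2500; (r_i+r_j)·cross = 18.5·59.2500 = 1096.1250
edge 6: (8.5,39.5)→(1.5,30)  cross = 8.5·30 − 1.5·39.5 = 195.7500; (r_i+r_j)·cross = 10·195.7500 = 1957.5000
edge 7: (1.5,30)→(1,16.5)  cross = 1.5·16.5 − 1·30 = -5.2500; (r_i+r_j)·cross = 2.5·-5.2500 = -13.1250
Σcross = 924.0000 → A = |Σcross|/2 = 462.0000 mm²
Σ(r_i+r_j)·cross = 26233.2500 → first moment M = |Σ|/6 = 4372.2083
R_c = M/A = 4372.2083/462.0000 = 9.4637 mm
θ = 169° = 2.949606 rad
V = θ·R_c·A = 2.949606·9.4637·462.0000 = 12896.294 mm³

Volume = 12896.294 mm³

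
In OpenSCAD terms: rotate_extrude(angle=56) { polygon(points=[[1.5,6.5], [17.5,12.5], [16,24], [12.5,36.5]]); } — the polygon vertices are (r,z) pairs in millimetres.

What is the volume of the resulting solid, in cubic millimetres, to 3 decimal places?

Profile (r,z), 4 vertices: (1.5,6.5) (17.5,12.5) (16,24) (12.5,36.5)
edge 0: (1.5,6.5)→(17.5,12.5)  cross = 1.5·12.5 − 17.5·6.5 = -95.0000; (r_i+r_j)·cross = 19·-95.0000 = -1805.0000
edge 1: (17.5,12.5)→(16,24)  cross = 17.5·24 − 16·12.5 = 220.0000; (r_i+r_j)·cross = 33.5·220.0000 = 7370.0000
edge 2: (16,24)→(12.5,36.5)  cross = 16·36.5 − 12.5·24 = 284.0000; (r_i+r_j)·cross = 28.5·284.0000 = 8094.0000
edge 3: (12.5,36.5)→(1.5,6.5)  cross = 12.5·6.5 − 1.5·36.5 = 26.5000; (r_i+r_j)·cross = 14·26.5000 = 371.0000
Σcross = 435.5000 → A = |Σcross|/2 = 217.7500 mm²
Σ(r_i+r_j)·cross = 14030.0000 → first moment M = |Σ|/6 = 2338.3333
R_c = M/A = 2338.3333/217.7500 = 10.7386 mm
θ = 56° = 0.977384 rad
V = θ·R_c·A = 0.977384·10.7386·217.7500 = 2285.450 mm³

Volume = 2285.450 mm³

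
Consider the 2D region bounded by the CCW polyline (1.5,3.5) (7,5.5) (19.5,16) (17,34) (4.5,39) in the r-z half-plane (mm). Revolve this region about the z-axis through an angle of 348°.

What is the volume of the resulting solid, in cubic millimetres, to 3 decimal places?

Profile (r,z), 5 vertices: (1.5,3.5) (7,5.5) (19.5,16) (17,34) (4.5,39)
edge 0: (1.5,3.5)→(7,5.5)  cross = 1.5·5.5 − 7·3.5 = -16.2500; (r_i+r_j)·cross = 8.5·-16.2500 = -138.1250
edge 1: (7,5.5)→(19.5,16)  cross = 7·16 − 19.5·5.5 = 4.7500; (r_i+r_j)·cross = 26.5·4.7500 = 125.8750
edge 2: (19.5,16)→(17,34)  cross = 19.5·34 − 17·16 = 391.0000; (r_i+r_j)·cross = 36.5·391.0000 = 14271.5000
edge 3: (17,34)→(4.5,39)  cross = 17·39 − 4.5·34 = 510.0000; (r_i+r_j)·cross = 21.5·510.0000 = 10965.0000
edge 4: (4.5,39)→(1.5,3.5)  cross = 4.5·3.5 − 1.5·39 = -42.7500; (r_i+r_j)·cross = 6·-42.7500 = -256.5000
Σcross = 846.7500 → A = |Σcross|/2 = 423.3750 mm²
Σ(r_i+r_j)·cross = 24967.7500 → first moment M = |Σ|/6 = 4161.2917
R_c = M/A = 4161.2917/423.3750 = 9.8289 mm
θ = 348° = 6.073746 rad
V = θ·R_c·A = 6.073746·9.8289·423.3750 = 25274.628 mm³

Volume = 25274.628 mm³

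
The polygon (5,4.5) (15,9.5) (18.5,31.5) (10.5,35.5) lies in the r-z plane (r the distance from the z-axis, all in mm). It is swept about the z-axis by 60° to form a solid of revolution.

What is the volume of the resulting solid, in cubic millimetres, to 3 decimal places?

Volume = 2962.915 mm³

Profile (r,z), 4 vertices: (5,4.5) (15,9.5) (18.5,31.5) (10.5,35.5)
edge 0: (5,4.5)→(15,9.5)  cross = 5·9.5 − 15·4.5 = -20.0000; (r_i+r_j)·cross = 20·-20.0000 = -400.0000
edge 1: (15,9.5)→(18.5,31.5)  cross = 15·31.5 − 18.5·9.5 = 296.7500; (r_i+r_j)·cross = 33.5·296.7500 = 9941.1250
edge 2: (18.5,31.5)→(10.5,35.5)  cross = 18.5·35.5 − 10.5·31.5 = 326.0000; (r_i+r_j)·cross = 29·326.0000 = 9454.0000
edge 3: (10.5,35.5)→(5,4.5)  cross = 10.5·4.5 − 5·35.5 = -130.2500; (r_i+r_j)·cross = 15.5·-130.2500 = -2018.8750
Σcross = 472.5000 → A = |Σcross|/2 = 236.2500 mm²
Σ(r_i+r_j)·cross = 16976.2500 → first moment M = |Σ|/6 = 2829.3750
R_c = M/A = 2829.3750/236.2500 = 11.9762 mm
θ = 60° = 1.047198 rad
V = θ·R_c·A = 1.047198·11.9762·236.2500 = 2962.915 mm³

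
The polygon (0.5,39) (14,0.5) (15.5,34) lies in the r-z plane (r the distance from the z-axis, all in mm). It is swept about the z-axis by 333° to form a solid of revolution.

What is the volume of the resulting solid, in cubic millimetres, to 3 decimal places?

Volume = 14820.463 mm³

Profile (r,z), 3 vertices: (0.5,39) (14,0.5) (15.5,34)
edge 0: (0.5,39)→(14,0.5)  cross = 0.5·0.5 − 14·39 = -545.7500; (r_i+r_j)·cross = 14.5·-545.7500 = -7913.3750
edge 1: (14,0.5)→(15.5,34)  cross = 14·34 − 15.5·0.5 = 468.2500; (r_i+r_j)·cross = 29.5·468.2500 = 13813.3750
edge 2: (15.5,34)→(0.5,39)  cross = 15.5·39 − 0.5·34 = 587.5000; (r_i+r_j)·cross = 16·587.5000 = 9400.0000
Σcross = 510.0000 → A = |Σcross|/2 = 255.0000 mm²
Σ(r_i+r_j)·cross = 15300.0000 → first moment M = |Σ|/6 = 2550.0000
R_c = M/A = 2550.0000/255.0000 = 10.0000 mm
θ = 333° = 5.811946 rad
V = θ·R_c·A = 5.811946·10.0000·255.0000 = 14820.463 mm³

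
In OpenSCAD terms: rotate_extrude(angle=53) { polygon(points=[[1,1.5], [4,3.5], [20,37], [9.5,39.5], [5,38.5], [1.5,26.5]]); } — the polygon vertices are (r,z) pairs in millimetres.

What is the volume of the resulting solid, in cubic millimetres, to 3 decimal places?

Profile (r,z), 6 vertices: (1,1.5) (4,3.5) (20,37) (9.5,39.5) (5,38.5) (1.5,26.5)
edge 0: (1,1.5)→(4,3.5)  cross = 1·3.5 − 4·1.5 = -2.5000; (r_i+r_j)·cross = 5·-2.5000 = -12.5000
edge 1: (4,3.5)→(20,37)  cross = 4·37 − 20·3.5 = 78.0000; (r_i+r_j)·cross = 24·78.0000 = 1872.0000
edge 2: (20,37)→(9.5,39.5)  cross = 20·39.5 − 9.5·37 = 438.5000; (r_i+r_j)·cross = 29.5·438.5000 = 12935.7500
edge 3: (9.5,39.5)→(5,38.5)  cross = 9.5·38.5 − 5·39.5 = 168.2500; (r_i+r_j)·cross = 14.5·168.2500 = 2439.6250
edge 4: (5,38.5)→(1.5,26.5)  cross = 5·26.5 − 1.5·38.5 = 74.7500; (r_i+r_j)·cross = 6.5·74.7500 = 485.8750
edge 5: (1.5,26.5)→(1,1.5)  cross = 1.5·1.5 − 1·26.5 = -24.2500; (r_i+r_j)·cross = 2.5·-24.2500 = -60.6250
Σcross = 732.7500 → A = |Σcross|/2 = 366.3750 mm²
Σ(r_i+r_j)·cross = 17660.1250 → first moment M = |Σ|/6 = 2943.3542
R_c = M/A = 2943.3542/366.3750 = 8.0337 mm
θ = 53° = 0.925025 rad
V = θ·R_c·A = 0.925025·8.0337·366.3750 = 2722.675 mm³

Volume = 2722.675 mm³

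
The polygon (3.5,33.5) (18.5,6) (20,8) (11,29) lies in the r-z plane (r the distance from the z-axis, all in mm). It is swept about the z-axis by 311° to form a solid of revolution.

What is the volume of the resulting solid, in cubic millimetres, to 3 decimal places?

Profile (r,z), 4 vertices: (3.5,33.5) (18.5,6) (20,8) (11,29)
edge 0: (3.5,33.5)→(18.5,6)  cross = 3.5·6 − 18.5·33.5 = -598.7500; (r_i+r_j)·cross = 22·-598.7500 = -13172.5000
edge 1: (18.5,6)→(20,8)  cross = 18.5·8 − 20·6 = 28.0000; (r_i+r_j)·cross = 38.5·28.0000 = 1078.0000
edge 2: (20,8)→(11,29)  cross = 20·29 − 11·8 = 492.0000; (r_i+r_j)·cross = 31·492.0000 = 15252.0000
edge 3: (11,29)→(3.5,33.5)  cross = 11·33.5 − 3.5·29 = 267.0000; (r_i+r_j)·cross = 14.5·267.0000 = 3871.5000
Σcross = 188.2500 → A = |Σcross|/2 = 94.1250 mm²
Σ(r_i+r_j)·cross = 7029.0000 → first moment M = |Σ|/6 = 1171.5000
R_c = M/A = 1171.5000/94.1250 = 12.4462 mm
θ = 311° = 5.427974 rad
V = θ·R_c·A = 5.427974·12.4462·94.1250 = 6358.872 mm³

Volume = 6358.872 mm³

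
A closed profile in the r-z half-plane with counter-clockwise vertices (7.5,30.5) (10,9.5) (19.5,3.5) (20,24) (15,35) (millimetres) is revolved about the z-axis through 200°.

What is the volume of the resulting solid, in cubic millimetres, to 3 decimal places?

Profile (r,z), 5 vertices: (7.5,30.5) (10,9.5) (19.5,3.5) (20,24) (15,35)
edge 0: (7.5,30.5)→(10,9.5)  cross = 7.5·9.5 − 10·30.5 = -233.7500; (r_i+r_j)·cross = 17.5·-233.7500 = -4090.6250
edge 1: (10,9.5)→(19.5,3.5)  cross = 10·3.5 − 19.5·9.5 = -150.2500; (r_i+r_j)·cross = 29.5·-150.2500 = -4432.3750
edge 2: (19.5,3.5)→(20,24)  cross = 19.5·24 − 20·3.5 = 398.0000; (r_i+r_j)·cross = 39.5·398.0000 = 15721.0000
edge 3: (20,24)→(15,35)  cross = 20·35 − 15·24 = 340.0000; (r_i+r_j)·cross = 35·340.0000 = 11900.0000
edge 4: (15,35)→(7.5,30.5)  cross = 15·30.5 − 7.5·35 = 195.0000; (r_i+r_j)·cross = 22.5·195.0000 = 4387.5000
Σcross = 549.0000 → A = |Σcross|/2 = 274.5000 mm²
Σ(r_i+r_j)·cross = 23485.5000 → first moment M = |Σ|/6 = 3914.2500
R_c = M/A = 3914.2500/274.5000 = 14.2596 mm
θ = 200° = 3.490659 rad
V = θ·R_c·A = 3.490659·14.2596·274.5000 = 13663.310 mm³

Volume = 13663.310 mm³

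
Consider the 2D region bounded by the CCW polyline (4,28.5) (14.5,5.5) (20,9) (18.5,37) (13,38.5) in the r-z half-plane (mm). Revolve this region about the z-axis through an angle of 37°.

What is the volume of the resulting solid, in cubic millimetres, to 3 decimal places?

Profile (r,z), 5 vertices: (4,28.5) (14.5,5.5) (20,9) (18.5,37) (13,38.5)
edge 0: (4,28.5)→(14.5,5.5)  cross = 4·5.5 − 14.5·28.5 = -391.2500; (r_i+r_j)·cross = 18.5·-391.2500 = -7238.1250
edge 1: (14.5,5.5)→(20,9)  cross = 14.5·9 − 20·5.5 = 20.5000; (r_i+r_j)·cross = 34.5·20.5000 = 707.2500
edge 2: (20,9)→(18.5,37)  cross = 20·37 − 18.5·9 = 573.5000; (r_i+r_j)·cross = 38.5·573.5000 = 22079.7500
edge 3: (18.5,37)→(13,38.5)  cross = 18.5·38.5 − 13·37 = 231.2500; (r_i+r_j)·cross = 31.5·231.2500 = 7284.3750
edge 4: (13,38.5)→(4,28.5)  cross = 13·28.5 − 4·38.5 = 216.5000; (r_i+r_j)·cross = 17·216.5000 = 3680.5000
Σcross = 650.5000 → A = |Σcross|/2 = 325.2500 mm²
Σ(r_i+r_j)·cross = 26513.7500 → first moment M = |Σ|/6 = 4418.9583
R_c = M/A = 4418.9583/325.2500 = 13.5863 mm
θ = 37° = 0.645772 rad
V = θ·R_c·A = 0.645772·13.5863·325.2500 = 2853.639 mm³

Volume = 2853.639 mm³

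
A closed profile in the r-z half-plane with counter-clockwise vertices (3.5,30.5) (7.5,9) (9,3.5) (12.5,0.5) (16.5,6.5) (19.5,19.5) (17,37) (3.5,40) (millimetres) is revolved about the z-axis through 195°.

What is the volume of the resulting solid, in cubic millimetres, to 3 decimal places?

Profile (r,z), 8 vertices: (3.5,30.5) (7.5,9) (9,3.5) (12.5,0.5) (16.5,6.5) (19.5,19.5) (17,37) (3.5,40)
edge 0: (3.5,30.5)→(7.5,9)  cross = 3.5·9 − 7.5·30.5 = -197.2500; (r_i+r_j)·cross = 11·-197.2500 = -2169.7500
edge 1: (7.5,9)→(9,3.5)  cross = 7.5·3.5 − 9·9 = -54.7500; (r_i+r_j)·cross = 16.5·-54.7500 = -903.3750
edge 2: (9,3.5)→(12.5,0.5)  cross = 9·0.5 − 12.5·3.5 = -39.2500; (r_i+r_j)·cross = 21.5·-39.2500 = -843.8750
edge 3: (12.5,0.5)→(16.5,6.5)  cross = 12.5·6.5 − 16.5·0.5 = 73.0000; (r_i+r_j)·cross = 29·73.0000 = 2117.0000
edge 4: (16.5,6.5)→(19.5,19.5)  cross = 16.5·19.5 − 19.5·6.5 = 195.0000; (r_i+r_j)·cross = 36·195.0000 = 7020.0000
edge 5: (19.5,19.5)→(17,37)  cross = 19.5·37 − 17·19.5 = 390.0000; (r_i+r_j)·cross = 36.5·390.0000 = 14235.0000
edge 6: (17,37)→(3.5,40)  cross = 17·40 − 3.5·37 = 550.5000; (r_i+r_j)·cross = 20.5·550.5000 = 11285.2500
edge 7: (3.5,40)→(3.5,30.5)  cross = 3.5·30.5 − 3.5·40 = -33.2500; (r_i+r_j)·cross = 7·-33.2500 = -232.7500
Σcross = 884.0000 → A = |Σcross|/2 = 442.0000 mm²
Σ(r_i+r_j)·cross = 30507.5000 → first moment M = |Σ|/6 = 5084.5833
R_c = M/A = 5084.5833/442.0000 = 11.5036 mm
θ = 195° = 3.403392 rad
V = θ·R_c·A = 3.403392·11.5036·442.0000 = 17304.830 mm³

Volume = 17304.830 mm³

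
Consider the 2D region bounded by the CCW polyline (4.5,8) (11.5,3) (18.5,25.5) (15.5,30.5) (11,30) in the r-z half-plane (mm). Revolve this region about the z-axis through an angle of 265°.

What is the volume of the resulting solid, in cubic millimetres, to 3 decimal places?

Volume = 11043.058 mm³

Profile (r,z), 5 vertices: (4.5,8) (11.5,3) (18.5,25.5) (15.5,30.5) (11,30)
edge 0: (4.5,8)→(11.5,3)  cross = 4.5·3 − 11.5·8 = -78.5000; (r_i+r_j)·cross = 16·-78.5000 = -1256.0000
edge 1: (11.5,3)→(18.5,25.5)  cross = 11.5·25.5 − 18.5·3 = 237.7500; (r_i+r_j)·cross = 30·237.7500 = 7132.5000
edge 2: (18.5,25.5)→(15.5,30.5)  cross = 18.5·30.5 − 15.5·25.5 = 169.0000; (r_i+r_j)·cross = 34·169.0000 = 5746.0000
edge 3: (15.5,30.5)→(11,30)  cross = 15.5·30 − 11·30.5 = 129.5000; (r_i+r_j)·cross = 26.5·129.5000 = 3431.7500
edge 4: (11,30)→(4.5,8)  cross = 11·8 − 4.5·30 = -47.0000; (r_i+r_j)·cross = 15.5·-47.0000 = -728.5000
Σcross = 410.7500 → A = |Σcross|/2 = 205.3750 mm²
Σ(r_i+r_j)·cross = 14325.7500 → first moment M = |Σ|/6 = 2387.6250
R_c = M/A = 2387.6250/205.3750 = 11.6257 mm
θ = 265° = 4.625123 rad
V = θ·R_c·A = 4.625123·11.6257·205.3750 = 11043.058 mm³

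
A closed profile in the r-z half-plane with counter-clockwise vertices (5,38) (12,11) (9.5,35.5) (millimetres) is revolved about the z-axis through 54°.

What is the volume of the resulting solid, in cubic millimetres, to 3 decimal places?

Profile (r,z), 3 vertices: (5,38) (12,11) (9.5,35.5)
edge 0: (5,38)→(12,11)  cross = 5·11 − 12·38 = -401.0000; (r_i+r_j)·cross = 17·-401.0000 = -6817.0000
edge 1: (12,11)→(9.5,35.5)  cross = 12·35.5 − 9.5·11 = 321.5000; (r_i+r_j)·cross = 21.5·321.5000 = 6912.2500
edge 2: (9.5,35.5)→(5,38)  cross = 9.5·38 − 5·35.5 = 183.5000; (r_i+r_j)·cross = 14.5·183.5000 = 2660.7500
Σcross = 104.0000 → A = |Σcross|/2 = 52.0000 mm²
Σ(r_i+r_j)·cross = 2756.0000 → first moment M = |Σ|/6 = 459.3333
R_c = M/A = 459.3333/52.0000 = 8.8333 mm
θ = 54° = 0.942478 rad
V = θ·R_c·A = 0.942478·8.8333·52.0000 = 432.911 mm³

Volume = 432.911 mm³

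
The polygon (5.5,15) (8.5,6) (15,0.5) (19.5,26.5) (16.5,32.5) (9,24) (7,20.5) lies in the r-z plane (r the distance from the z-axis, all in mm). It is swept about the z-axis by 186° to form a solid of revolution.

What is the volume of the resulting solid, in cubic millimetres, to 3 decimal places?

Profile (r,z), 7 vertices: (5.5,15) (8.5,6) (15,0.5) (19.5,26.5) (16.5,32.5) (9,24) (7,20.5)
edge 0: (5.5,15)→(8.5,6)  cross = 5.5·6 − 8.5·15 = -94.5000; (r_i+r_j)·cross = 14·-94.5000 = -1323.0000
edge 1: (8.5,6)→(15,0.5)  cross = 8.5·0.5 − 15·6 = -85.7500; (r_i+r_j)·cross = 23.5·-85.7500 = -2015.1250
edge 2: (15,0.5)→(19.5,26.5)  cross = 15·26.5 − 19.5·0.5 = 387.7500; (r_i+r_j)·cross = 34.5·387.7500 = 13377.3750
edge 3: (19.5,26.5)→(16.5,32.5)  cross = 19.5·32.5 − 16.5·26.5 = 196.5000; (r_i+r_j)·cross = 36·196.5000 = 7074.0000
edge 4: (16.5,32.5)→(9,24)  cross = 16.5·24 − 9·32.5 = 103.5000; (r_i+r_j)·cross = 25.5·103.5000 = 2639.2500
edge 5: (9,24)→(7,20.5)  cross = 9·20.5 − 7·24 = 16.5000; (r_i+r_j)·cross = 16·16.5000 = 264.0000
edge 6: (7,20.5)→(5.5,15)  cross = 7·15 − 5.5·20.5 = -7.7500; (r_i+r_j)·cross = 12.5·-7.7500 = -96.8750
Σcross = 516.2500 → A = |Σcross|/2 = 258.1250 mm²
Σ(r_i+r_j)·cross = 19919.6250 → first moment M = |Σ|/6 = 3319.9375
R_c = M/A = 3319.9375/258.1250 = 12.8617 mm
θ = 186° = 3.246312 rad
V = θ·R_c·A = 3.246312·12.8617·258.1250 = 10777.554 mm³

Volume = 10777.554 mm³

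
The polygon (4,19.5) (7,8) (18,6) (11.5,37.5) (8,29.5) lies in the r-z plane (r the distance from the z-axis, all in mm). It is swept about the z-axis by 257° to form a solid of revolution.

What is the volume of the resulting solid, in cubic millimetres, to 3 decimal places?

Profile (r,z), 5 vertices: (4,19.5) (7,8) (18,6) (11.5,37.5) (8,29.5)
edge 0: (4,19.5)→(7,8)  cross = 4·8 − 7·19.5 = -104.5000; (r_i+r_j)·cross = 11·-104.5000 = -1149.5000
edge 1: (7,8)→(18,6)  cross = 7·6 − 18·8 = -102.0000; (r_i+r_j)·cross = 25·-102.0000 = -2550.0000
edge 2: (18,6)→(11.5,37.5)  cross = 18·37.5 − 11.5·6 = 606.0000; (r_i+r_j)·cross = 29.5·606.0000 = 17877.0000
edge 3: (11.5,37.5)→(8,29.5)  cross = 11.5·29.5 − 8·37.5 = 39.2500; (r_i+r_j)·cross = 19.5·39.2500 = 765.3750
edge 4: (8,29.5)→(4,19.5)  cross = 8·19.5 − 4·29.5 = 38.0000; (r_i+r_j)·cross = 12·38.0000 = 456.0000
Σcross = 476.7500 → A = |Σcross|/2 = 238.3750 mm²
Σ(r_i+r_j)·cross = 15398.8750 → first moment M = |Σ|/6 = 2566.4792
R_c = M/A = 2566.4792/238.3750 = 10.7666 mm
θ = 257° = 4.485496 rad
V = θ·R_c·A = 4.485496·10.7666·238.3750 = 11511.932 mm³

Volume = 11511.932 mm³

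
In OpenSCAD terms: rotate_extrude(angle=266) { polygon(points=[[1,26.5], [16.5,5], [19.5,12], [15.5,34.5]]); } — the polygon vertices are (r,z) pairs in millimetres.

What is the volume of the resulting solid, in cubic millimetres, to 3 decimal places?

Volume = 14932.071 mm³

Profile (r,z), 4 vertices: (1,26.5) (16.5,5) (19.5,12) (15.5,34.5)
edge 0: (1,26.5)→(16.5,5)  cross = 1·5 − 16.5·26.5 = -432.2500; (r_i+r_j)·cross = 17.5·-432.2500 = -7564.3750
edge 1: (16.5,5)→(19.5,12)  cross = 16.5·12 − 19.5·5 = 100.5000; (r_i+r_j)·cross = 36·100.5000 = 3618.0000
edge 2: (19.5,12)→(15.5,34.5)  cross = 19.5·34.5 − 15.5·12 = 486.7500; (r_i+r_j)·cross = 35·486.7500 = 17036.2500
edge 3: (15.5,34.5)→(1,26.5)  cross = 15.5·26.5 − 1·34.5 = 376.2500; (r_i+r_j)·cross = 16.5·376.2500 = 6208.1250
Σcross = 531.2500 → A = |Σcross|/2 = 265.6250 mm²
Σ(r_i+r_j)·cross = 19298.0000 → first moment M = |Σ|/6 = 3216.3333
R_c = M/A = 3216.3333/265.6250 = 12.1085 mm
θ = 266° = 4.642576 rad
V = θ·R_c·A = 4.642576·12.1085·265.6250 = 14932.071 mm³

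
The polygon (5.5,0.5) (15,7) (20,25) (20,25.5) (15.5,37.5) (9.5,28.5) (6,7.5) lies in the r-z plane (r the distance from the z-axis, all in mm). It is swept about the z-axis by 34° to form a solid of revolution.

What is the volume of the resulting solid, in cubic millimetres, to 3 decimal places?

Profile (r,z), 7 vertices: (5.5,0.5) (15,7) (20,25) (20,25.5) (15.5,37.5) (9.5,28.5) (6,7.5)
edge 0: (5.5,0.5)→(15,7)  cross = 5.5·7 − 15·0.5 = 31.0000; (r_i+r_j)·cross = 20.5·31.0000 = 635.5000
edge 1: (15,7)→(20,25)  cross = 15·25 − 20·7 = 235.0000; (r_i+r_j)·cross = 35·235.0000 = 8225.0000
edge 2: (20,25)→(20,25.5)  cross = 20·25.5 − 20·25 = 10.0000; (r_i+r_j)·cross = 40·10.0000 = 400.0000
edge 3: (20,25.5)→(15.5,37.5)  cross = 20·37.5 − 15.5·25.5 = 354.7500; (r_i+r_j)·cross = 35.5·354.7500 = 12593.6250
edge 4: (15.5,37.5)→(9.5,28.5)  cross = 15.5·28.5 − 9.5·37.5 = 85.5000; (r_i+r_j)·cross = 25·85.5000 = 2137.5000
edge 5: (9.5,28.5)→(6,7.5)  cross = 9.5·7.5 − 6·28.5 = -99.7500; (r_i+r_j)·cross = 15.5·-99.7500 = -1546.1250
edge 6: (6,7.5)→(5.5,0.5)  cross = 6·0.5 − 5.5·7.5 = -38.2500; (r_i+r_j)·cross = 11.5·-38.2500 = -439.8750
Σcross = 578.2500 → A = |Σcross|/2 = 289.1250 mm²
Σ(r_i+r_j)·cross = 22005.6250 → first moment M = |Σ|/6 = 3667.6042
R_c = M/A = 3667.6042/289.1250 = 12.6852 mm
θ = 34° = 0.593412 rad
V = θ·R_c·A = 0.593412·12.6852·289.1250 = 2176.400 mm³

Volume = 2176.400 mm³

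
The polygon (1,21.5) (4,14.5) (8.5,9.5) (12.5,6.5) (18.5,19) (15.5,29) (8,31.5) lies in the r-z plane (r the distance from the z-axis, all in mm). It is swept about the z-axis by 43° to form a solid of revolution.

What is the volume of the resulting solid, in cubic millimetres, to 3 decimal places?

Volume = 2050.406 mm³

Profile (r,z), 7 vertices: (1,21.5) (4,14.5) (8.5,9.5) (12.5,6.5) (18.5,19) (15.5,29) (8,31.5)
edge 0: (1,21.5)→(4,14.5)  cross = 1·14.5 − 4·21.5 = -71.5000; (r_i+r_j)·cross = 5·-71.5000 = -357.5000
edge 1: (4,14.5)→(8.5,9.5)  cross = 4·9.5 − 8.5·14.5 = -85.2500; (r_i+r_j)·cross = 12.5·-85.2500 = -1065.6250
edge 2: (8.5,9.5)→(12.5,6.5)  cross = 8.5·6.5 − 12.5·9.5 = -63.5000; (r_i+r_j)·cross = 21·-63.5000 = -1333.5000
edge 3: (12.5,6.5)→(18.5,19)  cross = 12.5·19 − 18.5·6.5 = 117.2500; (r_i+r_j)·cross = 31·117.2500 = 3634.7500
edge 4: (18.5,19)→(15.5,29)  cross = 18.5·29 − 15.5·19 = 242.0000; (r_i+r_j)·cross = 34·242.0000 = 8228.0000
edge 5: (15.5,29)→(8,31.5)  cross = 15.5·31.5 − 8·29 = 256.2500; (r_i+r_j)·cross = 23.5·256.2500 = 6021.8750
edge 6: (8,31.5)→(1,21.5)  cross = 8·21.5 − 1·31.5 = 140.5000; (r_i+r_j)·cross = 9·140.5000 = 1264.5000
Σcross = 535.7500 → A = |Σcross|/2 = 267.8750 mm²
Σ(r_i+r_j)·cross = 16392.5000 → first moment M = |Σ|/6 = 2732.0833
R_c = M/A = 2732.0833/267.8750 = 10.1991 mm
θ = 43° = 0.750492 rad
V = θ·R_c·A = 0.750492·10.1991·267.8750 = 2050.406 mm³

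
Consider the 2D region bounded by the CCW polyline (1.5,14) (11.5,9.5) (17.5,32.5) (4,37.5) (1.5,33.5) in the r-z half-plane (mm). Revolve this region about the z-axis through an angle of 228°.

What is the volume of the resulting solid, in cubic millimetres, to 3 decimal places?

Volume = 10455.081 mm³

Profile (r,z), 5 vertices: (1.5,14) (11.5,9.5) (17.5,32.5) (4,37.5) (1.5,33.5)
edge 0: (1.5,14)→(11.5,9.5)  cross = 1.5·9.5 − 11.5·14 = -146.7500; (r_i+r_j)·cross = 13·-146.7500 = -1907.7500
edge 1: (11.5,9.5)→(17.5,32.5)  cross = 11.5·32.5 − 17.5·9.5 = 207.5000; (r_i+r_j)·cross = 29·207.5000 = 6017.5000
edge 2: (17.5,32.5)→(4,37.5)  cross = 17.5·37.5 − 4·32.5 = 526.2500; (r_i+r_j)·cross = 21.5·526.2500 = 11314.3750
edge 3: (4,37.5)→(1.5,33.5)  cross = 4·33.5 − 1.5·37.5 = 77.7500; (r_i+r_j)·cross = 5.5·77.7500 = 427.6250
edge 4: (1.5,33.5)→(1.5,14)  cross = 1.5·14 − 1.5·33.5 = -29.2500; (r_i+r_j)·cross = 3·-29.2500 = -87.7500
Σcross = 635.5000 → A = |Σcross|/2 = 317.7500 mm²
Σ(r_i+r_j)·cross = 15764.0000 → first moment M = |Σ|/6 = 2627.3333
R_c = M/A = 2627.3333/317.7500 = 8.2686 mm
θ = 228° = 3.979351 rad
V = θ·R_c·A = 3.979351·8.2686·317.7500 = 10455.081 mm³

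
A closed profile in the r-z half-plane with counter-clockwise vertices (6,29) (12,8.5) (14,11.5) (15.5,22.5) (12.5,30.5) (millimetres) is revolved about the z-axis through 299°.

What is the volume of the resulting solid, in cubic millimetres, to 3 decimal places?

Profile (r,z), 5 vertices: (6,29) (12,8.5) (14,11.5) (15.5,22.5) (12.5,30.5)
edge 0: (6,29)→(12,8.5)  cross = 6·8.5 − 12·29 = -297.0000; (r_i+r_j)·cross = 18·-297.0000 = -5346.0000
edge 1: (12,8.5)→(14,11.5)  cross = 12·11.5 − 14·8.5 = 19.0000; (r_i+r_j)·cross = 26·19.0000 = 494.0000
edge 2: (14,11.5)→(15.5,22.5)  cross = 14·22.5 − 15.5·11.5 = 136.7500; (r_i+r_j)·cross = 29.5·136.7500 = 4034.1250
edge 3: (15.5,22.5)→(12.5,30.5)  cross = 15.5·30.5 − 12.5·22.5 = 191.5000; (r_i+r_j)·cross = 28·191.5000 = 5362.0000
edge 4: (12.5,30.5)→(6,29)  cross = 12.5·29 − 6·30.5 = 179.5000; (r_i+r_j)·cross = 18.5·179.5000 = 3320.7500
Σcross = 229.7500 → A = |Σcross|/2 = 114.8750 mm²
Σ(r_i+r_j)·cross = 7864.8750 → first moment M = |Σ|/6 = 1310.8125
R_c = M/A = 1310.8125/114.8750 = 11.4108 mm
θ = 299° = 5.218534 rad
V = θ·R_c·A = 5.218534·11.4108·114.8750 = 6840.520 mm³

Volume = 6840.520 mm³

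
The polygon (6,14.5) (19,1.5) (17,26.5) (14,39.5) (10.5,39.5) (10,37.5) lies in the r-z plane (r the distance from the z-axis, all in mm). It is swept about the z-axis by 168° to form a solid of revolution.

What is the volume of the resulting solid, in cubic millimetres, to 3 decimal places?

Profile (r,z), 6 vertices: (6,14.5) (19,1.5) (17,26.5) (14,39.5) (10.5,39.5) (10,37.5)
edge 0: (6,14.5)→(19,1.5)  cross = 6·1.5 − 19·14.5 = -266.5000; (r_i+r_j)·cross = 25·-266.5000 = -6662.5000
edge 1: (19,1.5)→(17,26.5)  cross = 19·26.5 − 17·1.5 = 478.0000; (r_i+r_j)·cross = 36·478.0000 = 17208.0000
edge 2: (17,26.5)→(14,39.5)  cross = 17·39.5 − 14·26.5 = 300.5000; (r_i+r_j)·cross = 31·300.5000 = 9315.5000
edge 3: (14,39.5)→(10.5,39.5)  cross = 14·39.5 − 10.5·39.5 = 138.2500; (r_i+r_j)·cross = 24.5·138.2500 = 3387.1250
edge 4: (10.5,39.5)→(10,37.5)  cross = 10.5·37.5 − 10·39.5 = -1.2500; (r_i+r_j)·cross = 20.5·-1.2500 = -25.6250
edge 5: (10,37.5)→(6,14.5)  cross = 10·14.5 − 6·37.5 = -80.0000; (r_i+r_j)·cross = 16·-80.0000 = -1280.0000
Σcross = 569.0000 → A = |Σcross|/2 = 284.5000 mm²
Σ(r_i+r_j)·cross = 21942.5000 → first moment M = |Σ|/6 = 3657.0833
R_c = M/A = 3657.0833/284.5000 = 12.8544 mm
θ = 168° = 2.932153 rad
V = θ·R_c·A = 2.932153·12.8544·284.5000 = 10723.128 mm³

Volume = 10723.128 mm³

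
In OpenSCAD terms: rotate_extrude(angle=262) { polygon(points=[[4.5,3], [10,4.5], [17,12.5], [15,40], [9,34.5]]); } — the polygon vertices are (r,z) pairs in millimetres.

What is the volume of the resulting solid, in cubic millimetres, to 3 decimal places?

Volume = 14462.696 mm³

Profile (r,z), 5 vertices: (4.5,3) (10,4.5) (17,12.5) (15,40) (9,34.5)
edge 0: (4.5,3)→(10,4.5)  cross = 4.5·4.5 − 10·3 = -9.7500; (r_i+r_j)·cross = 14.5·-9.7500 = -141.3750
edge 1: (10,4.5)→(17,12.5)  cross = 10·12.5 − 17·4.5 = 48.5000; (r_i+r_j)·cross = 27·48.5000 = 1309.5000
edge 2: (17,12.5)→(15,40)  cross = 17·40 − 15·12.5 = 492.5000; (r_i+r_j)·cross = 32·492.5000 = 15760.0000
edge 3: (15,40)→(9,34.5)  cross = 15·34.5 − 9·40 = 157.5000; (r_i+r_j)·cross = 24·157.5000 = 3780.0000
edge 4: (9,34.5)→(4.5,3)  cross = 9·3 − 4.5·34.5 = -128.2500; (r_i+r_j)·cross = 13.5·-128.2500 = -1731.3750
Σcross = 560.5000 → A = |Σcross|/2 = 280.2500 mm²
Σ(r_i+r_j)·cross = 18976.7500 → first moment M = |Σ|/6 = 3162.7917
R_c = M/A = 3162.7917/280.2500 = 11.2856 mm
θ = 262° = 4.572763 rad
V = θ·R_c·A = 4.572763·11.2856·280.2500 = 14462.696 mm³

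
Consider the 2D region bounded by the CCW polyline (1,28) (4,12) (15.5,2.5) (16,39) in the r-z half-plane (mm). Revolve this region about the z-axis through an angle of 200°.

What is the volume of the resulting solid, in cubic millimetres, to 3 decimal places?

Profile (r,z), 4 vertices: (1,28) (4,12) (15.5,2.5) (16,39)
edge 0: (1,28)→(4,12)  cross = 1·12 − 4·28 = -100.0000; (r_i+r_j)·cross = 5·-100.0000 = -500.0000
edge 1: (4,12)→(15.5,2.5)  cross = 4·2.5 − 15.5·12 = -176.0000; (r_i+r_j)·cross = 19.5·-176.0000 = -3432.0000
edge 2: (15.5,2.5)→(16,39)  cross = 15.5·39 − 16·2.5 = 564.5000; (r_i+r_j)·cross = 31.5·564.5000 = 17781.7500
edge 3: (16,39)→(1,28)  cross = 16·28 − 1·39 = 409.0000; (r_i+r_j)·cross = 17·409.0000 = 6953.0000
Σcross = 697.5000 → A = |Σcross|/2 = 348.7500 mm²
Σ(r_i+r_j)·cross = 20802.7500 → first moment M = |Σ|/6 = 3467.1250
R_c = M/A = 3467.1250/348.7500 = 9.9416 mm
θ = 200° = 3.490659 rad
V = θ·R_c·A = 3.490659·9.9416·348.7500 = 12102.549 mm³

Volume = 12102.549 mm³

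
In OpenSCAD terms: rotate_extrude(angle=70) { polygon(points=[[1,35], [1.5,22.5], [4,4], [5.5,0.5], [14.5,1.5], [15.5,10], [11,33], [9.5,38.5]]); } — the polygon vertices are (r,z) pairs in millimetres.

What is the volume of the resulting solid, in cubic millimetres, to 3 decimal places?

Volume = 3854.000 mm³

Profile (r,z), 8 vertices: (1,35) (1.5,22.5) (4,4) (5.5,0.5) (14.5,1.5) (15.5,10) (11,33) (9.5,38.5)
edge 0: (1,35)→(1.5,22.5)  cross = 1·22.5 − 1.5·35 = -30.0000; (r_i+r_j)·cross = 2.5·-30.0000 = -75.0000
edge 1: (1.5,22.5)→(4,4)  cross = 1.5·4 − 4·22.5 = -84.0000; (r_i+r_j)·cross = 5.5·-84.0000 = -462.0000
edge 2: (4,4)→(5.5,0.5)  cross = 4·0.5 − 5.5·4 = -20.0000; (r_i+r_j)·cross = 9.5·-20.0000 = -190.0000
edge 3: (5.5,0.5)→(14.5,1.5)  cross = 5.5·1.5 − 14.5·0.5 = 1.0000; (r_i+r_j)·cross = 20·1.0000 = 20.0000
edge 4: (14.5,1.5)→(15.5,10)  cross = 14.5·10 − 15.5·1.5 = 121.7500; (r_i+r_j)·cross = 30·121.7500 = 3652.5000
edge 5: (15.5,10)→(11,33)  cross = 15.5·33 − 11·10 = 401.5000; (r_i+r_j)·cross = 26.5·401.5000 = 10639.7500
edge 6: (11,33)→(9.5,38.5)  cross = 11·38.5 − 9.5·33 = 110.0000; (r_i+r_j)·cross = 20.5·110.0000 = 2255.0000
edge 7: (9.5,38.5)→(1,35)  cross = 9.5·35 − 1·38.5 = 294.0000; (r_i+r_j)·cross = 10.5·294.0000 = 3087.0000
Σcross = 794.2500 → A = |Σcross|/2 = 397.1250 mm²
Σ(r_i+r_j)·cross = 18927.2500 → first moment M = |Σ|/6 = 3154.5417
R_c = M/A = 3154.5417/397.1250 = 7.9434 mm
θ = 70° = 1.221730 rad
V = θ·R_c·A = 1.221730·7.9434·397.1250 = 3854.000 mm³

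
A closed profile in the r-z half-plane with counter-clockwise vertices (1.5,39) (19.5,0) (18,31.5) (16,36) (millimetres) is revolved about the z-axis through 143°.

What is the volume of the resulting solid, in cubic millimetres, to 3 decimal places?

Volume = 9124.253 mm³

Profile (r,z), 4 vertices: (1.5,39) (19.5,0) (18,31.5) (16,36)
edge 0: (1.5,39)→(19.5,0)  cross = 1.5·0 − 19.5·39 = -760.5000; (r_i+r_j)·cross = 21·-760.5000 = -15970.5000
edge 1: (19.5,0)→(18,31.5)  cross = 19.5·31.5 − 18·0 = 614.2500; (r_i+r_j)·cross = 37.5·614.2500 = 23034.3750
edge 2: (18,31.5)→(16,36)  cross = 18·36 − 16·31.5 = 144.0000; (r_i+r_j)·cross = 34·144.0000 = 4896.0000
edge 3: (16,36)→(1.5,39)  cross = 16·39 − 1.5·36 = 570.0000; (r_i+r_j)·cross = 17.5·570.0000 = 9975.0000
Σcross = 567.7500 → A = |Σcross|/2 = 283.8750 mm²
Σ(r_i+r_j)·cross = 21934.8750 → first moment M = |Σ|/6 = 3655.8125
R_c = M/A = 3655.8125/283.8750 = 12.8782 mm
θ = 143° = 2.495821 rad
V = θ·R_c·A = 2.495821·12.8782·283.8750 = 9124.253 mm³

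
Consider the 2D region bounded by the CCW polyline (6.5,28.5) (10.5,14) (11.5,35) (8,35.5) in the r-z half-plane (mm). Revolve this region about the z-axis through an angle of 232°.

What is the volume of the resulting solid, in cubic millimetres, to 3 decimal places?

Profile (r,z), 4 vertices: (6.5,28.5) (10.5,14) (11.5,35) (8,35.5)
edge 0: (6.5,28.5)→(10.5,14)  cross = 6.5·14 − 10.5·28.5 = -208.2500; (r_i+r_j)·cross = 17·-208.2500 = -3540.2500
edge 1: (10.5,14)→(11.5,35)  cross = 10.5·35 − 11.5·14 = 206.5000; (r_i+r_j)·cross = 22·206.5000 = 4543.0000
edge 2: (11.5,35)→(8,35.5)  cross = 11.5·35.5 − 8·35 = 128.2500; (r_i+r_j)·cross = 19.5·128.2500 = 2500.8750
edge 3: (8,35.5)→(6.5,28.5)  cross = 8·28.5 − 6.5·35.5 = -2.7500; (r_i+r_j)·cross = 14.5·-2.7500 = -39.8750
Σcross = 123.7500 → A = |Σcross|/2 = 61.8750 mm²
Σ(r_i+r_j)·cross = 3463.7500 → first moment M = |Σ|/6 = 577.2917
R_c = M/A = 577.2917/61.8750 = 9.3300 mm
θ = 232° = 4.049164 rad
V = θ·R_c·A = 4.049164·9.3300·61.8750 = 2337.549 mm³

Volume = 2337.549 mm³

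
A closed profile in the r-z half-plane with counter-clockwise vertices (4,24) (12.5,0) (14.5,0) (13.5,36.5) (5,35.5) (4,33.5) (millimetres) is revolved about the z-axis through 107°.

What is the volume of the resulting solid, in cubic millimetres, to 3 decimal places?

Profile (r,z), 6 vertices: (4,24) (12.5,0) (14.5,0) (13.5,36.5) (5,35.5) (4,33.5)
edge 0: (4,24)→(12.5,0)  cross = 4·0 − 12.5·24 = -300.0000; (r_i+r_j)·cross = 16.5·-300.0000 = -4950.0000
edge 1: (12.5,0)→(14.5,0)  cross = 12.5·0 − 14.5·0 = 0.0000; (r_i+r_j)·cross = 27·0.0000 = 0.0000
edge 2: (14.5,0)→(13.5,36.5)  cross = 14.5·36.5 − 13.5·0 = 529.2500; (r_i+r_j)·cross = 28·529.2500 = 14819.0000
edge 3: (13.5,36.5)→(5,35.5)  cross = 13.5·35.5 − 5·36.5 = 296.7500; (r_i+r_j)·cross = 18.5·296.7500 = 5489.8750
edge 4: (5,35.5)→(4,33.5)  cross = 5·33.5 − 4·35.5 = 25.5000; (r_i+r_j)·cross = 9·25.5000 = 229.5000
edge 5: (4,33.5)→(4,24)  cross = 4·24 − 4·33.5 = -38.0000; (r_i+r_j)·cross = 8·-38.0000 = -304.0000
Σcross = 513.5000 → A = |Σcross|/2 = 256.7500 mm²
Σ(r_i+r_j)·cross = 15284.3750 → first moment M = |Σ|/6 = 2547.3958
R_c = M/A = 2547.3958/256.7500 = 9.9217 mm
θ = 107° = 1.867502 rad
V = θ·R_c·A = 1.867502·9.9217·256.7500 = 4757.268 mm³

Volume = 4757.268 mm³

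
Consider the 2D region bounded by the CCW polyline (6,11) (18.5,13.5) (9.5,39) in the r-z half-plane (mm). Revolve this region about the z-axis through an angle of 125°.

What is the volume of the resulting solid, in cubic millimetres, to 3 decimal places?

Profile (r,z), 3 vertices: (6,11) (18.5,13.5) (9.5,39)
edge 0: (6,11)→(18.5,13.5)  cross = 6·13.5 − 18.5·11 = -122.5000; (r_i+r_j)·cross = 24.5·-122.5000 = -3001.2500
edge 1: (18.5,13.5)→(9.5,39)  cross = 18.5·39 − 9.5·13.5 = 593.2500; (r_i+r_j)·cross = 28·593.2500 = 16611.0000
edge 2: (9.5,39)→(6,11)  cross = 9.5·11 − 6·39 = -129.5000; (r_i+r_j)·cross = 15.5·-129.5000 = -2007.2500
Σcross = 341.2500 → A = |Σcross|/2 = 170.6250 mm²
Σ(r_i+r_j)·cross = 11602.5000 → first moment M = |Σ|/6 = 1933.7500
R_c = M/A = 1933.7500/170.6250 = 11.3333 mm
θ = 125° = 2.181662 rad
V = θ·R_c·A = 2.181662·11.3333·170.6250 = 4218.788 mm³

Volume = 4218.788 mm³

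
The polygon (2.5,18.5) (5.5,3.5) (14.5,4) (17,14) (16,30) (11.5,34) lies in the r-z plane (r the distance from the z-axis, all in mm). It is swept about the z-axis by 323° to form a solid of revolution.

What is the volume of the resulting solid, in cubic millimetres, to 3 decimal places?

Volume = 18446.087 mm³

Profile (r,z), 6 vertices: (2.5,18.5) (5.5,3.5) (14.5,4) (17,14) (16,30) (11.5,34)
edge 0: (2.5,18.5)→(5.5,3.5)  cross = 2.5·3.5 − 5.5·18.5 = -93.0000; (r_i+r_j)·cross = 8·-93.0000 = -744.0000
edge 1: (5.5,3.5)→(14.5,4)  cross = 5.5·4 − 14.5·3.5 = -28.7500; (r_i+r_j)·cross = 20·-28.7500 = -575.0000
edge 2: (14.5,4)→(17,14)  cross = 14.5·14 − 17·4 = 135.0000; (r_i+r_j)·cross = 31.5·135.0000 = 4252.5000
edge 3: (17,14)→(16,30)  cross = 17·30 − 16·14 = 286.0000; (r_i+r_j)·cross = 33·286.0000 = 9438.0000
edge 4: (16,30)→(11.5,34)  cross = 16·34 − 11.5·30 = 199.0000; (r_i+r_j)·cross = 27.5·199.0000 = 5472.5000
edge 5: (11.5,34)→(2.5,18.5)  cross = 11.5·18.5 − 2.5·34 = 127.7500; (r_i+r_j)·cross = 14·127.7500 = 1788.5000
Σcross = 626.0000 → A = |Σcross|/2 = 313.0000 mm²
Σ(r_i+r_j)·cross = 19632.5000 → first moment M = |Σ|/6 = 3272.0833
R_c = M/A = 3272.0833/313.0000 = 10.4539 mm
θ = 323° = 5.637413 rad
V = θ·R_c·A = 5.637413·10.4539·313.0000 = 18446.087 mm³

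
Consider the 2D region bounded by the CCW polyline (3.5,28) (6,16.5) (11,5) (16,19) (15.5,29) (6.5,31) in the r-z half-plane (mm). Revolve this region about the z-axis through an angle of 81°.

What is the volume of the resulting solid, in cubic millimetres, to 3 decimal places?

Profile (r,z), 6 vertices: (3.5,28) (6,16.5) (11,5) (16,19) (15.5,29) (6.5,31)
edge 0: (3.5,28)→(6,16.5)  cross = 3.5·16.5 − 6·28 = -110.2500; (r_i+r_j)·cross = 9.5·-110.2500 = -1047.3750
edge 1: (6,16.5)→(11,5)  cross = 6·5 − 11·16.5 = -151.5000; (r_i+r_j)·cross = 17·-151.5000 = -2575.5000
edge 2: (11,5)→(16,19)  cross = 11·19 − 16·5 = 129.0000; (r_i+r_j)·cross = 27·129.0000 = 3483.0000
edge 3: (16,19)→(15.5,29)  cross = 16·29 − 15.5·19 = 169.5000; (r_i+r_j)·cross = 31.5·169.5000 = 5339.2500
edge 4: (15.5,29)→(6.5,31)  cross = 15.5·31 − 6.5·29 = 292.0000; (r_i+r_j)·cross = 22·292.0000 = 6424.0000
edge 5: (6.5,31)→(3.5,28)  cross = 6.5·28 − 3.5·31 = 73.5000; (r_i+r_j)·cross = 10·73.5000 = 735.0000
Σcross = 402.2500 → A = |Σcross|/2 = 201.1250 mm²
Σ(r_i+r_j)·cross = 12358.3750 → first moment M = |Σ|/6 = 2059.7292
R_c = M/A = 2059.7292/201.1250 = 10.2410 mm
θ = 81° = 1.413717 rad
V = θ·R_c·A = 1.413717·10.2410·201.1250 = 2911.874 mm³

Volume = 2911.874 mm³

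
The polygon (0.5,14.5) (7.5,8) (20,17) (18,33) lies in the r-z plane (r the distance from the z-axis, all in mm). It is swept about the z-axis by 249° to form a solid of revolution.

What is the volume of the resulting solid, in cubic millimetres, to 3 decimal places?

Volume = 11765.356 mm³

Profile (r,z), 4 vertices: (0.5,14.5) (7.5,8) (20,17) (18,33)
edge 0: (0.5,14.5)→(7.5,8)  cross = 0.5·8 − 7.5·14.5 = -104.7500; (r_i+r_j)·cross = 8·-104.7500 = -838.0000
edge 1: (7.5,8)→(20,17)  cross = 7.5·17 − 20·8 = -32.5000; (r_i+r_j)·cross = 27.5·-32.5000 = -893.7500
edge 2: (20,17)→(18,33)  cross = 20·33 − 18·17 = 354.0000; (r_i+r_j)·cross = 38·354.0000 = 13452.0000
edge 3: (18,33)→(0.5,14.5)  cross = 18·14.5 − 0.5·33 = 244.5000; (r_i+r_j)·cross = 18.5·244.5000 = 4523.2500
Σcross = 461.2500 → A = |Σcross|/2 = 230.6250 mm²
Σ(r_i+r_j)·cross = 16243.5000 → first moment M = |Σ|/6 = 2707.2500
R_c = M/A = 2707.2500/230.6250 = 11.7388 mm
θ = 249° = 4.345870 rad
V = θ·R_c·A = 4.345870·11.7388·230.6250 = 11765.356 mm³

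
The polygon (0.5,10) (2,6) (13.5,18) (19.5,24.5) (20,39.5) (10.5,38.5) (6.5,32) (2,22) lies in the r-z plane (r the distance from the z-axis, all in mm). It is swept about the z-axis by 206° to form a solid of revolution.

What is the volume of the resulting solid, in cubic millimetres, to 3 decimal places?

Volume = 13571.654 mm³

Profile (r,z), 8 vertices: (0.5,10) (2,6) (13.5,18) (19.5,24.5) (20,39.5) (10.5,38.5) (6.5,32) (2,22)
edge 0: (0.5,10)→(2,6)  cross = 0.5·6 − 2·10 = -17.0000; (r_i+r_j)·cross = 2.5·-17.0000 = -42.5000
edge 1: (2,6)→(13.5,18)  cross = 2·18 − 13.5·6 = -45.0000; (r_i+r_j)·cross = 15.5·-45.0000 = -697.5000
edge 2: (13.5,18)→(19.5,24.5)  cross = 13.5·24.5 − 19.5·18 = -20.2500; (r_i+r_j)·cross = 33·-20.2500 = -668.2500
edge 3: (19.5,24.5)→(20,39.5)  cross = 19.5·39.5 − 20·24.5 = 280.2500; (r_i+r_j)·cross = 39.5·280.2500 = 11069.8750
edge 4: (20,39.5)→(10.5,38.5)  cross = 20·38.5 − 10.5·39.5 = 355.2500; (r_i+r_j)·cross = 30.5·355.2500 = 10835.1250
edge 5: (10.5,38.5)→(6.5,32)  cross = 10.5·32 − 6.5·38.5 = 85.7500; (r_i+r_j)·cross = 17·85.7500 = 1457.7500
edge 6: (6.5,32)→(2,22)  cross = 6.5·22 − 2·32 = 79.0000; (r_i+r_j)·cross = 8.5·79.0000 = 671.5000
edge 7: (2,22)→(0.5,10)  cross = 2·10 − 0.5·22 = 9.0000; (r_i+r_j)·cross = 2.5·9.0000 = 22.5000
Σcross = 727.0000 → A = |Σcross|/2 = 363.5000 mm²
Σ(r_i+r_j)·cross = 22648.5000 → first moment M = |Σ|/6 = 3774.7500
R_c = M/A = 3774.7500/363.5000 = 10.3845 mm
θ = 206° = 3.595378 rad
V = θ·R_c·A = 3.595378·10.3845·363.5000 = 13571.654 mm³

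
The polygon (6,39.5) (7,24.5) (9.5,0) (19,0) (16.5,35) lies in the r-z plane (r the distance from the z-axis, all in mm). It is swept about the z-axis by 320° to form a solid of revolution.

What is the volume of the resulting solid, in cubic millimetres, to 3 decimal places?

Profile (r,z), 5 vertices: (6,39.5) (7,24.5) (9.5,0) (19,0) (16.5,35)
edge 0: (6,39.5)→(7,24.5)  cross = 6·24.5 − 7·39.5 = -129.5000; (r_i+r_j)·cross = 13·-129.5000 = -1683.5000
edge 1: (7,24.5)→(9.5,0)  cross = 7·0 − 9.5·24.5 = -232.7500; (r_i+r_j)·cross = 16.5·-232.7500 = -3840.3750
edge 2: (9.5,0)→(19,0)  cross = 9.5·0 − 19·0 = 0.0000; (r_i+r_j)·cross = 28.5·0.0000 = 0.0000
edge 3: (19,0)→(16.5,35)  cross = 19·35 − 16.5·0 = 665.0000; (r_i+r_j)·cross = 35.5·665.0000 = 23607.5000
edge 4: (16.5,35)→(6,39.5)  cross = 16.5·39.5 − 6·35 = 441.7500; (r_i+r_j)·cross = 22.5·441.7500 = 9939.3750
Σcross = 744.5000 → A = |Σcross|/2 = 372.2500 mm²
Σ(r_i+r_j)·cross = 28023.0000 → first moment M = |Σ|/6 = 4670.5000
R_c = M/A = 4670.5000/372.2500 = 12.5467 mm
θ = 320° = 5.585054 rad
V = θ·R_c·A = 5.585054·12.5467·372.2500 = 26084.993 mm³

Volume = 26084.993 mm³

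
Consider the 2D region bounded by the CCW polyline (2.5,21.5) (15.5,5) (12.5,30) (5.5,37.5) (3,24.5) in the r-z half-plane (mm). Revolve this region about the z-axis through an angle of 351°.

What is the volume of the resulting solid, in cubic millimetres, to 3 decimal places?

Volume = 11405.788 mm³

Profile (r,z), 5 vertices: (2.5,21.5) (15.5,5) (12.5,30) (5.5,37.5) (3,24.5)
edge 0: (2.5,21.5)→(15.5,5)  cross = 2.5·5 − 15.5·21.5 = -320.7500; (r_i+r_j)·cross = 18·-320.7500 = -5773.5000
edge 1: (15.5,5)→(12.5,30)  cross = 15.5·30 − 12.5·5 = 402.5000; (r_i+r_j)·cross = 28·402.5000 = 11270.0000
edge 2: (12.5,30)→(5.5,37.5)  cross = 12.5·37.5 − 5.5·30 = 303.7500; (r_i+r_j)·cross = 18·303.7500 = 5467.5000
edge 3: (5.5,37.5)→(3,24.5)  cross = 5.5·24.5 − 3·37.5 = 22.2500; (r_i+r_j)·cross = 8.5·22.2500 = 189.1250
edge 4: (3,24.5)→(2.5,21.5)  cross = 3·21.5 − 2.5·24.5 = 3.2500; (r_i+r_j)·cross = 5.5·3.2500 = 17.8750
Σcross = 411.0000 → A = |Σcross|/2 = 205.5000 mm²
Σ(r_i+r_j)·cross = 11171.0000 → first moment M = |Σ|/6 = 1861.8333
R_c = M/A = 1861.8333/205.5000 = 9.0600 mm
θ = 351° = 6.126106 rad
V = θ·R_c·A = 6.126106·9.0600·205.5000 = 11405.788 mm³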